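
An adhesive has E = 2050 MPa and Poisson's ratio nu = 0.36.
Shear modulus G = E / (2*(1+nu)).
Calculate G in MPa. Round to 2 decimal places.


G = 2050 / (2*(1+0.36))
= 2050 / 2.72
= 753.68 MPa

753.68


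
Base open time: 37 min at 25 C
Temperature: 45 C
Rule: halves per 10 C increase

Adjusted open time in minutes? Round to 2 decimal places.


Acceleration = 2^((45-25)/10) = 4.0000
Open time = 37 / 4.0000 = 9.25 min

9.25


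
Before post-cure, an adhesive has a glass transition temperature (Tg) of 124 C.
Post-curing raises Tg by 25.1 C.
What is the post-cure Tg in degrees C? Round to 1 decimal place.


Tg_post = Tg_base + delta_Tg
= 124 + 25.1
= 149.1 C

149.1


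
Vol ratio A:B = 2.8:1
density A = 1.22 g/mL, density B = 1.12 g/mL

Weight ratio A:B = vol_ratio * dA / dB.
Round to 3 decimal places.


Weight ratio = 2.8 * 1.22 / 1.12
= 3.050

3.050


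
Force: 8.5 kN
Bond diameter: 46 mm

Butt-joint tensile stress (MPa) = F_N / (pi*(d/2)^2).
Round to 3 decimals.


F_N = 8.5 * 1000 = 8500.0 N
A = pi*(23.0)^2 = 1661.9025 mm^2
stress = 8500.0 / 1661.9025 = 5.115 MPa

5.115


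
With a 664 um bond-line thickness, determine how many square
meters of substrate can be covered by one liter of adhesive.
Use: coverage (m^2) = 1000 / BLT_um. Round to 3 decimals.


Coverage = 1000 / 664 = 1.506 m^2

1.506


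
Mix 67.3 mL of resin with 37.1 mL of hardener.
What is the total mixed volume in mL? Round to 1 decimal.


Total = 67.3 + 37.1 = 104.4 mL

104.4


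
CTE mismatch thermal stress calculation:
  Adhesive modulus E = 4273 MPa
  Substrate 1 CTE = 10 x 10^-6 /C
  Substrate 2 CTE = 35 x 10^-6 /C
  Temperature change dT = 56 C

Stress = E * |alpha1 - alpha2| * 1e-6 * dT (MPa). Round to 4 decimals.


delta_alpha = |10 - 35| = 25 x 10^-6/C
Stress = 4273 * 25e-6 * 56
= 5.9822 MPa

5.9822


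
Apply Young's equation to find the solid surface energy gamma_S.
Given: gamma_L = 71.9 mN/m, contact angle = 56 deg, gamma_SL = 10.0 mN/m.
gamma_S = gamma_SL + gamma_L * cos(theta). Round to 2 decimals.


theta_rad = 56 * pi/180 = 0.977384
gamma_S = 10.0 + 71.9 * cos(0.977384)
= 50.21 mN/m

50.21


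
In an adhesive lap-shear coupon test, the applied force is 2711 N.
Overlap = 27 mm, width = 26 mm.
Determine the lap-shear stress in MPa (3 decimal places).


stress = F / (overlap * width)
= 2711 / (27 * 26)
= 3.862 MPa

3.862


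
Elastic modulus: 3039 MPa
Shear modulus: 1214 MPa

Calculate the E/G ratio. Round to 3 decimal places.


E / G = 3039 / 1214 = 2.503

2.503


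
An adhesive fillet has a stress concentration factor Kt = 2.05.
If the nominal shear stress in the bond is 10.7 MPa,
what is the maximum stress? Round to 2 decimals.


Max stress = 10.7 * 2.05 = 21.94 MPa

21.94


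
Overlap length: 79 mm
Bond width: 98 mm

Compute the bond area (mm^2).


Bond area = 79 * 98 = 7742 mm^2

7742


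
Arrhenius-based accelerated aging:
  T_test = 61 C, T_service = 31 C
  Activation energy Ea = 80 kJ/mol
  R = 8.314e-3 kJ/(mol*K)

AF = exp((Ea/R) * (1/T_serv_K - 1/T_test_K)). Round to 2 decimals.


T_test_K = 334.15, T_serv_K = 304.15
AF = exp((80/8.314e-3) * (1/304.15 - 1/334.15))
= 17.12

17.12


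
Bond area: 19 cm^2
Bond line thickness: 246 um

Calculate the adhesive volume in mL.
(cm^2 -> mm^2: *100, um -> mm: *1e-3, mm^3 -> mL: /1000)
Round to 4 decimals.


V = 19*100 * 246*1e-3 / 1000
= 0.4674 mL

0.4674


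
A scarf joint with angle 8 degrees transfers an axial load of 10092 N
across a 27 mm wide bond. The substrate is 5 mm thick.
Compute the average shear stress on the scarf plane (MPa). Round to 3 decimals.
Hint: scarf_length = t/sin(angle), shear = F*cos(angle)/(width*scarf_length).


scarf_length = 5 / sin(8 deg) = 35.9265 mm
cos(8 deg) = 0.990268
shear stress = 10092 * 0.990268 / (27 * 35.9265)
= 10.303 MPa

10.303


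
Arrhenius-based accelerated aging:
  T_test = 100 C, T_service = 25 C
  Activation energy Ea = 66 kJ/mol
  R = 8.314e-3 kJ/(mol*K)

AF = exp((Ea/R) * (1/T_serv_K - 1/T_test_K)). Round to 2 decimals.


T_test_K = 373.15, T_serv_K = 298.15
AF = exp((66/8.314e-3) * (1/298.15 - 1/373.15))
= 210.93

210.93


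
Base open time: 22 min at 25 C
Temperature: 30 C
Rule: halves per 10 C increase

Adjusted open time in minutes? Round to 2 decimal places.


Acceleration = 2^((30-25)/10) = 1.4142
Open time = 22 / 1.4142 = 15.56 min

15.56


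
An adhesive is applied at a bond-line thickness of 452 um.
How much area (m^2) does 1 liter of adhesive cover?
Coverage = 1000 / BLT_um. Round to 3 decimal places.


Coverage = 1000 / 452 = 2.212 m^2

2.212


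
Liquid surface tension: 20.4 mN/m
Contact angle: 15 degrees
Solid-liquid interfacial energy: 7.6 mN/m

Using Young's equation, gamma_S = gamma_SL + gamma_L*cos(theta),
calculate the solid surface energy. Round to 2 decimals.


gamma_S = 7.6 + 20.4 * cos(15)
= 27.30 mN/m

27.30


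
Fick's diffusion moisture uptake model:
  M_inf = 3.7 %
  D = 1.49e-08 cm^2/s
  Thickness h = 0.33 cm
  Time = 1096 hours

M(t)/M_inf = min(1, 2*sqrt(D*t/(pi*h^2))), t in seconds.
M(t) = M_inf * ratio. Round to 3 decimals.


t_sec = 1096 * 3600 = 3945600
ratio = 2*sqrt(1.49e-08*3945600/(pi*0.33^2))
= min(1, 0.829069)
= 0.829069
M(t) = 3.7 * 0.829069 = 3.068 %

3.068


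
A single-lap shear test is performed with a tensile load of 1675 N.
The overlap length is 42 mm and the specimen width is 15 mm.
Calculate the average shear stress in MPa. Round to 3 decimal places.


Shear stress = F / (overlap * width)
= 1675 / (42 * 15)
= 1675 / 630
= 2.659 MPa

2.659


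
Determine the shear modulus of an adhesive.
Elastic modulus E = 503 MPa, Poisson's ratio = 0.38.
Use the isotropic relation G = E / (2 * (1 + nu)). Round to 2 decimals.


G = 503 / (2*(1+0.38)) = 503 / 2.76
= 182.25 MPa

182.25


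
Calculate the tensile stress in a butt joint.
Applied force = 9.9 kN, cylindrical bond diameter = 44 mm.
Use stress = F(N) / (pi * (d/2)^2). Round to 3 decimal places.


A = pi * 22.0^2 = 1520.5308 mm^2
sigma = 9900.0 / 1520.5308 = 6.511 MPa

6.511


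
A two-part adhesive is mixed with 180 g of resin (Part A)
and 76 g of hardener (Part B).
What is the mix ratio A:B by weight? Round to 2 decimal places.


Mix ratio = mass_A / mass_B
= 180 / 76
= 2.37

2.37


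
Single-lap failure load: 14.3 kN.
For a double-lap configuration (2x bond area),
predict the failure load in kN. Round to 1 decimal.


Failure load = 14.3 * 2 = 28.6 kN

28.6


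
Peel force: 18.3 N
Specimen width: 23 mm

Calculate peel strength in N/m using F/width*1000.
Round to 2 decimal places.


Peel strength = 18.3 / 23 * 1000 = 795.65 N/m

795.65


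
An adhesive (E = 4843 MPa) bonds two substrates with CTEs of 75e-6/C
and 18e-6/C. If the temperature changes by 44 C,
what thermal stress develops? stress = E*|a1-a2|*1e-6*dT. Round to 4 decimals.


Stress = 4843 * |75 - 18| * 1e-6 * 44
= 12.1462 MPa

12.1462


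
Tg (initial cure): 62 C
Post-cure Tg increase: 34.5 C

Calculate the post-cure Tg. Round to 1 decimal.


Post-cure Tg = 62 + 34.5 = 96.5 C

96.5


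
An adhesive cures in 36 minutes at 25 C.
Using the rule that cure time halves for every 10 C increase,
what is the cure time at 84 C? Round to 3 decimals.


Factor = 2^((84 - 25) / 10) = 59.7141
Cure time = 36 / 59.7141
= 0.603 minutes

0.603


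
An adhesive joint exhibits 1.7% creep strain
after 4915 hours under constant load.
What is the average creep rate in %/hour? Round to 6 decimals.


Creep rate = strain / time
= 1.7 / 4915
= 0.000346 %/h

0.000346


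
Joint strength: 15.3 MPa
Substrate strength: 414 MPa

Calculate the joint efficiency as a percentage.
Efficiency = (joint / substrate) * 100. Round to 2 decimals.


Efficiency = (15.3 / 414) * 100 = 3.70%

3.70


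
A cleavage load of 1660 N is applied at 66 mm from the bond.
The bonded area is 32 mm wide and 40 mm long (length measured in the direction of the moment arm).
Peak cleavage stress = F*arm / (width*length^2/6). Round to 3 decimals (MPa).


Moment = 1660 * 66 = 109560 N*mm
Section modulus = 32 * 1600 / 6 = 51200 / 6 mm^3
Stress = 109560 / (51200 / 6) = 657360 / 51200
= 12.839 MPa

12.839


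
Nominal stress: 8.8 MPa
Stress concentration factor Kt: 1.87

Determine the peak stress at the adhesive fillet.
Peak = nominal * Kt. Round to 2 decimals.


Peak stress = 8.8 * 1.87
= 16.46 MPa

16.46


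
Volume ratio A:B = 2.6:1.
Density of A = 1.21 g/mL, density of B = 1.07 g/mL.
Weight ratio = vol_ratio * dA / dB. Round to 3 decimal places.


Wt ratio = 2.6 * 1.21 / 1.07
= 2.940

2.940


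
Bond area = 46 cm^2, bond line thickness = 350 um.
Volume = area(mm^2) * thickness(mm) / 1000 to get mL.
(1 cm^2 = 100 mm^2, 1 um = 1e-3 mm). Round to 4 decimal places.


area_mm2 = 46 * 100 = 4600
blt_mm = 350 * 1e-3 = 0.35
vol_mm3 = 4600 * 0.35 = 1610.0
vol_mL = 1610.0 / 1000 = 1.6100 mL

1.6100


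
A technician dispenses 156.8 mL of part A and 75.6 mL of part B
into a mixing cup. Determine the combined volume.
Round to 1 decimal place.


Combined volume = 156.8 + 75.6
= 232.4 mL

232.4


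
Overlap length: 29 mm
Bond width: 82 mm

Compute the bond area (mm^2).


Bond area = 29 * 82 = 2378 mm^2

2378


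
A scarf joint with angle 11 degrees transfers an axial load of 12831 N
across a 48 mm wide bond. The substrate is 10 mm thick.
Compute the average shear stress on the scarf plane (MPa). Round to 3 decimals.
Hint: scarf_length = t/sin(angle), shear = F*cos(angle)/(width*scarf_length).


scarf_length = 10 / sin(11 deg) = 52.4084 mm
cos(11 deg) = 0.981627
shear stress = 12831 * 0.981627 / (48 * 52.4084)
= 5.007 MPa

5.007


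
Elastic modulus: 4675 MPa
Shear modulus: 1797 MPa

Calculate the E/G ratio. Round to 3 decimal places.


E / G = 4675 / 1797 = 2.602

2.602


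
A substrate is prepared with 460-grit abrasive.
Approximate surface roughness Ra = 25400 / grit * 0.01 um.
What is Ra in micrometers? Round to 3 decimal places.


Ra = 25400 / 460 * 0.01 = 0.552 um

0.552


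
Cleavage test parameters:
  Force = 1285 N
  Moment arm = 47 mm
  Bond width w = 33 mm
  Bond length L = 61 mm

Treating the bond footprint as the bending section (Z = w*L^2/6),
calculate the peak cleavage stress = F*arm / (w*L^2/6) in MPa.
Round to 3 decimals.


M = 1285 * 47 = 60395 N*mm
Z = 33 * 61^2 / 6 = 122793 / 6 mm^3
sigma = M / Z = 6 * 60395 / 122793 = 362370 / 122793
= 2.951 MPa

2.951


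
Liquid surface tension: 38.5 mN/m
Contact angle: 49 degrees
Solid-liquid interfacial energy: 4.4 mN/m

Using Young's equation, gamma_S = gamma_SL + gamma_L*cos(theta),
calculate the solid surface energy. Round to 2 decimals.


gamma_S = 4.4 + 38.5 * cos(49)
= 29.66 mN/m

29.66


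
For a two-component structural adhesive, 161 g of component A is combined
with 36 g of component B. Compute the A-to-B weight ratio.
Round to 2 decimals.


Weight ratio A:B = 161 / 36
= 4.47

4.47


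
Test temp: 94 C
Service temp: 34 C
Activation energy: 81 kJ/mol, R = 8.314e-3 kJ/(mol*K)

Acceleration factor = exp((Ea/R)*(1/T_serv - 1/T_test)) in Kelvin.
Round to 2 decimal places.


AF = exp((81/0.008314)*(1/307.15 - 1/367.15))
= 178.33

178.33


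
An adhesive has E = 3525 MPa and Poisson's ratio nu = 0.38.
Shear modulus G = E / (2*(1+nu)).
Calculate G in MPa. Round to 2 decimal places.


G = 3525 / (2*(1+0.38))
= 3525 / 2.76
= 1277.17 MPa

1277.17


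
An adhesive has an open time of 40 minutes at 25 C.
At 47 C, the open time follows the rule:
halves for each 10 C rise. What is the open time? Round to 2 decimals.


Factor = 2^((47-25)/10) = 4.5948
Open time = 40 / 4.5948 = 8.71 min

8.71


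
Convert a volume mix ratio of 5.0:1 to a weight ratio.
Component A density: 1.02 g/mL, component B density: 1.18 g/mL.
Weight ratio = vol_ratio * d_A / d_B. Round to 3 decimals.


= 5.0 * 1.02 / 1.18 = 4.322

4.322


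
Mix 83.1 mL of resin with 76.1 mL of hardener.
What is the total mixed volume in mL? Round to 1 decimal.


Total = 83.1 + 76.1 = 159.2 mL

159.2


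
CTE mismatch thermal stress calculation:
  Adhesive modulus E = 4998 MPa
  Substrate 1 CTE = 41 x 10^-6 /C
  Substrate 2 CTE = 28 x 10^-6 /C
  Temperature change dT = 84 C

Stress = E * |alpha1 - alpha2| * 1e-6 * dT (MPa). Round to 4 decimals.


delta_alpha = |41 - 28| = 13 x 10^-6/C
Stress = 4998 * 13e-6 * 84
= 5.4578 MPa

5.4578


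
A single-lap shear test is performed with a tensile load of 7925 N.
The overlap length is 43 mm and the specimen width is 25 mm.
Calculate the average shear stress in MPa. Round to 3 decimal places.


Shear stress = F / (overlap * width)
= 7925 / (43 * 25)
= 7925 / 1075
= 7.372 MPa

7.372


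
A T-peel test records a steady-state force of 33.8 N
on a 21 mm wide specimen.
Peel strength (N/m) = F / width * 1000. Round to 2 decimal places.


Peel strength = 33.8 / 21 * 1000
= 1609.52 N/m

1609.52


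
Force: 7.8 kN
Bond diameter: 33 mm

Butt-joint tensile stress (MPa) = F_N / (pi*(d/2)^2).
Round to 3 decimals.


F_N = 7.8 * 1000 = 7800.0 N
A = pi*(16.5)^2 = 855.2986 mm^2
stress = 7800.0 / 855.2986 = 9.120 MPa

9.120


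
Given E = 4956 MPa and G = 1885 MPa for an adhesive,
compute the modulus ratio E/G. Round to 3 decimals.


E/G ratio = 4956 / 1885 = 2.629

2.629


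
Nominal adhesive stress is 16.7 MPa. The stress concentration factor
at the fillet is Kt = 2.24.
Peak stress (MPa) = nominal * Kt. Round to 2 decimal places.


Peak = 16.7 * 2.24 = 37.41 MPa

37.41


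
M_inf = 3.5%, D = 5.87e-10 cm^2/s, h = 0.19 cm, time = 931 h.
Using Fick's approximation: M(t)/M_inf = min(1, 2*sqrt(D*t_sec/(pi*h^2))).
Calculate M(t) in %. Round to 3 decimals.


t = 3351600 s
ratio = min(1, 2*sqrt(5.87e-10*3351600/(pi*0.0361)))
= 0.263419
M(t) = 3.5 * 0.263419 = 0.922%

0.922


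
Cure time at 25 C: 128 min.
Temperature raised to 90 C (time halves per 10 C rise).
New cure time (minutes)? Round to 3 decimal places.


Acceleration factor = 2^(65/10) = 90.5097
New time = 128 / 90.5097 = 1.414 min

1.414


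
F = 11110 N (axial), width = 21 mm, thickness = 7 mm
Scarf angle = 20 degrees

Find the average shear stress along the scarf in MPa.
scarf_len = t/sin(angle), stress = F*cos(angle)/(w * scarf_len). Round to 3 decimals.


scarf_len = 7/sin(20 deg) = 20.4666
cos(20 deg) = 0.939693
stress = 11110*0.939693/(21*20.4666) = 24.290 MPa

24.290


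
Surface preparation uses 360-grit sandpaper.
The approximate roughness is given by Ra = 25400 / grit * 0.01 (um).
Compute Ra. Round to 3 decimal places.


Ra = 25400 / 360 * 0.01
= 254 / 360
= 0.706 um

0.706


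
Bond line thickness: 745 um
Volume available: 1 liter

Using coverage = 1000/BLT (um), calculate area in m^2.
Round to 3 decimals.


1 L = 1e6 mm^3, thickness = 745 um = 0.745 mm
Area = 1e6 / 0.745 mm^2 = (1e6 / 0.745) / 1e6 m^2 = 1000 / 745 m^2
= 1.342 m^2

1.342


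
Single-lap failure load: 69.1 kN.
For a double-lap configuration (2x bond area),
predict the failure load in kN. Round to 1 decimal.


Failure load = 69.1 * 2 = 138.2 kN

138.2


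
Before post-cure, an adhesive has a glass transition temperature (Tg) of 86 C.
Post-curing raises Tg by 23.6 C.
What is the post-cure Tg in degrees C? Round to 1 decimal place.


Tg_post = Tg_base + delta_Tg
= 86 + 23.6
= 109.6 C

109.6


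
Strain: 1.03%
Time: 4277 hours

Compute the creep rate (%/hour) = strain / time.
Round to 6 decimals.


Creep rate = 1.03 / 4277
= 0.000241 %/h

0.000241


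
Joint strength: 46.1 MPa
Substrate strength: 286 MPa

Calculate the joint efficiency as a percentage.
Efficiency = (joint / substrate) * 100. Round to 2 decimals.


Efficiency = (46.1 / 286) * 100 = 16.12%

16.12


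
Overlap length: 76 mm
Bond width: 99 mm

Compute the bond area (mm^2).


Bond area = 76 * 99 = 7524 mm^2

7524


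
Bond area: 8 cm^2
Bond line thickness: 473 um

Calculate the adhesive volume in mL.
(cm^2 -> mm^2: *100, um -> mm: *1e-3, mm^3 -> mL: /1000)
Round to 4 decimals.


V = 8*100 * 473*1e-3 / 1000
= 0.3784 mL

0.3784


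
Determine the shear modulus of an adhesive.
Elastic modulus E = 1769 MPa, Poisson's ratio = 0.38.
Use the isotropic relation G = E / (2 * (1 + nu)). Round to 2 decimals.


G = 1769 / (2*(1+0.38)) = 1769 / 2.76
= 640.94 MPa

640.94


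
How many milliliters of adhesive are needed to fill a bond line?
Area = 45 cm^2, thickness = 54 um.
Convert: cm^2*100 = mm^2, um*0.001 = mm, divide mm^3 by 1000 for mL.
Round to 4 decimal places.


= (45 * 100) * (54 * 0.001) / 1000
= 0.2430 mL

0.2430


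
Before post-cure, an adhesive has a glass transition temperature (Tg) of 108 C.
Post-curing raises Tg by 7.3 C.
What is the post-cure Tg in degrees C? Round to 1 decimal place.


Tg_post = Tg_base + delta_Tg
= 108 + 7.3
= 115.3 C

115.3


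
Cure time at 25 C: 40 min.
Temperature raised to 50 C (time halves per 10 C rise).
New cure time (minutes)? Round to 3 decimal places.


Acceleration factor = 2^(25/10) = 5.6569
New time = 40 / 5.6569 = 7.071 min

7.071


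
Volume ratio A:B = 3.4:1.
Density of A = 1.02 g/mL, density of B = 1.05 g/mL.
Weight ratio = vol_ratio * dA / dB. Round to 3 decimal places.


Wt ratio = 3.4 * 1.02 / 1.05
= 3.303

3.303


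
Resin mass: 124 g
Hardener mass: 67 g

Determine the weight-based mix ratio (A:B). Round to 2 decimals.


Ratio = 124 / 67 = 1.85

1.85


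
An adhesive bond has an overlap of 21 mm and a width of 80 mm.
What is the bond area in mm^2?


Bond area = overlap * width
= 21 * 80
= 1680 mm^2

1680


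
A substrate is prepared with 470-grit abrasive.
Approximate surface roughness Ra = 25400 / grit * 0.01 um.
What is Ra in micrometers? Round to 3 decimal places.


Ra = 25400 / 470 * 0.01 = 0.540 um

0.540


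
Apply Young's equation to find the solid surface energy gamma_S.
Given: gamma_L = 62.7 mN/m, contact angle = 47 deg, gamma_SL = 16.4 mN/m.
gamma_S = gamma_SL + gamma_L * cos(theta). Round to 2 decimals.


theta_rad = 47 * pi/180 = 0.820305
gamma_S = 16.4 + 62.7 * cos(0.820305)
= 59.16 mN/m

59.16


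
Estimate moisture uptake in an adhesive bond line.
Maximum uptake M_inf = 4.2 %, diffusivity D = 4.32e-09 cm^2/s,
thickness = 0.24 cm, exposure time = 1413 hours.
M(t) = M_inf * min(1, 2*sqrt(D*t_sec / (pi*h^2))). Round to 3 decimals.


Convert time: 1413 h = 5086800 s
ratio = min(1, 2*sqrt(4.32e-09*5086800/(pi*0.24^2)))
= 0.696960
M(t) = 4.2 * 0.696960 = 2.927%

2.927


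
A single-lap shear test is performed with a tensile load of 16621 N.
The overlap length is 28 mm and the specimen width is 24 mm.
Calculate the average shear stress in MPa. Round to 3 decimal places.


Shear stress = F / (overlap * width)
= 16621 / (28 * 24)
= 16621 / 672
= 24.734 MPa

24.734


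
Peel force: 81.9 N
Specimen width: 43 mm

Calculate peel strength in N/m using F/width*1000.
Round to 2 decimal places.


Peel strength = 81.9 / 43 * 1000 = 1904.65 N/m

1904.65


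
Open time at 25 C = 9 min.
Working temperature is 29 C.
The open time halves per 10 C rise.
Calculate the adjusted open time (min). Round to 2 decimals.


factor = 2^((29 - 25) / 10) = 1.3195
ot = 9 / 1.3195 = 6.82 min

6.82


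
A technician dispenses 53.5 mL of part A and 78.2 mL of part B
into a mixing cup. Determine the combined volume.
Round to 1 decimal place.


Combined volume = 53.5 + 78.2
= 131.7 mL

131.7


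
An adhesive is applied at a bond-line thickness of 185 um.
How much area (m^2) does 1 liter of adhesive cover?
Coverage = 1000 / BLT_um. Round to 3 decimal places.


Coverage = 1000 / 185 = 5.405 m^2

5.405


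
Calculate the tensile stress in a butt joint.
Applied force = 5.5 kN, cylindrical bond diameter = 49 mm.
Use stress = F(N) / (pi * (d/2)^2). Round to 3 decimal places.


A = pi * 24.5^2 = 1885.7410 mm^2
sigma = 5500.0 / 1885.7410 = 2.917 MPa

2.917


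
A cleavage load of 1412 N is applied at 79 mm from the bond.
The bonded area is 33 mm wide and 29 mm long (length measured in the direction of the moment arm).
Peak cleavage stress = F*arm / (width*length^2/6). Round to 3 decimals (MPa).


Moment = 1412 * 79 = 111548 N*mm
Section modulus = 33 * 841 / 6 = 27753 / 6 mm^3
Stress = 111548 / (27753 / 6) = 669288 / 27753
= 24.116 MPa

24.116


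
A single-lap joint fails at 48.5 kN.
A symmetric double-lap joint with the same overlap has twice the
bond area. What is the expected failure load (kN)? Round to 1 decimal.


Double-lap load = 2 * 48.5 = 97.0 kN

97.0


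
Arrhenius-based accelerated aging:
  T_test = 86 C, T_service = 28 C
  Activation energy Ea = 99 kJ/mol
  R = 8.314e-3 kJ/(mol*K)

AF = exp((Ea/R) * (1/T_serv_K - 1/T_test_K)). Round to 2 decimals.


T_test_K = 359.15, T_serv_K = 301.15
AF = exp((99/8.314e-3) * (1/301.15 - 1/359.15))
= 593.18

593.18


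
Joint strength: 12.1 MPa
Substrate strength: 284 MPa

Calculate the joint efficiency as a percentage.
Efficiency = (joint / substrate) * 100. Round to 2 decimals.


Efficiency = (12.1 / 284) * 100 = 4.26%

4.26


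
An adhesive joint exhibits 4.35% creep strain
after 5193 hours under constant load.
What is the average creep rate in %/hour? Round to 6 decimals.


Creep rate = strain / time
= 4.35 / 5193
= 0.000838 %/h

0.000838


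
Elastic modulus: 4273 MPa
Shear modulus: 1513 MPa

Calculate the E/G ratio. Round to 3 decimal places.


E / G = 4273 / 1513 = 2.824

2.824


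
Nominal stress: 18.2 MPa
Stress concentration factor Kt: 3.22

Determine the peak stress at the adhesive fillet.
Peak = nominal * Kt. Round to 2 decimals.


Peak stress = 18.2 * 3.22
= 58.60 MPa

58.60


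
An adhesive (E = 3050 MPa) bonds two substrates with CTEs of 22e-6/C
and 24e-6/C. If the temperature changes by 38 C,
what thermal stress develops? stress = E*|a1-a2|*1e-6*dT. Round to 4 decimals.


Stress = 3050 * |22 - 24| * 1e-6 * 38
= 0.2318 MPa

0.2318


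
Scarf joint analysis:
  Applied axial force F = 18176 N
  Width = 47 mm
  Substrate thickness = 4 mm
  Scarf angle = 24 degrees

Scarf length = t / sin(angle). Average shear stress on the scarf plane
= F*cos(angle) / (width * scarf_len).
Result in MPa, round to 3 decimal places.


Scarf length = 4 / sin(24 deg) = 9.8344 mm
cos(24 deg) = 0.913545
Shear = 18176 * 0.913545 / (47 * 9.8344)
= 35.924 MPa

35.924


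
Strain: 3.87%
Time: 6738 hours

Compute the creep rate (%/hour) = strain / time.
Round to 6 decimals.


Creep rate = 3.87 / 6738
= 0.000574 %/h

0.000574


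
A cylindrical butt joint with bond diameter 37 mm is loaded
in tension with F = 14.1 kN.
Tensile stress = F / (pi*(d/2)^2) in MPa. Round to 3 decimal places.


Area = pi * (37/2)^2 = 1075.2101 mm^2
Stress = 14.1*1000 / 1075.2101
= 13.114 MPa

13.114


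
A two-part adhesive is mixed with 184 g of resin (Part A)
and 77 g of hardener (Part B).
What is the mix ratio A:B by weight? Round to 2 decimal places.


Mix ratio = mass_A / mass_B
= 184 / 77
= 2.39

2.39


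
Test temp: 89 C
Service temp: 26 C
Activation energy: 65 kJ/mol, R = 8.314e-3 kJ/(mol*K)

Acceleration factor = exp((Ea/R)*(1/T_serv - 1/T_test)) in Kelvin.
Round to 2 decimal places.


AF = exp((65/0.008314)*(1/299.15 - 1/362.15))
= 94.29

94.29


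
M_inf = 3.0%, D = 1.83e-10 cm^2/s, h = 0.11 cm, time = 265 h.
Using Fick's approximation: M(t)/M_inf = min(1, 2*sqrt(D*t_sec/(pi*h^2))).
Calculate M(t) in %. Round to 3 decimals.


t = 954000 s
ratio = min(1, 2*sqrt(1.83e-10*954000/(pi*0.0121)))
= 0.135538
M(t) = 3.0 * 0.135538 = 0.407%

0.407


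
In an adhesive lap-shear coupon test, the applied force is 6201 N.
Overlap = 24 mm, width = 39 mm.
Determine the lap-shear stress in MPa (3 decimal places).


stress = F / (overlap * width)
= 6201 / (24 * 39)
= 6.625 MPa

6.625


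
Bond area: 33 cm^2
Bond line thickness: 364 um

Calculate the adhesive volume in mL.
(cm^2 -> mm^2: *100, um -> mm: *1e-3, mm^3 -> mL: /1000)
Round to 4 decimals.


V = 33*100 * 364*1e-3 / 1000
= 1.2012 mL

1.2012


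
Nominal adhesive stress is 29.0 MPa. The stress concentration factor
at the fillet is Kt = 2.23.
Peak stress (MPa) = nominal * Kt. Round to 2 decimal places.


Peak = 29.0 * 2.23 = 64.67 MPa

64.67


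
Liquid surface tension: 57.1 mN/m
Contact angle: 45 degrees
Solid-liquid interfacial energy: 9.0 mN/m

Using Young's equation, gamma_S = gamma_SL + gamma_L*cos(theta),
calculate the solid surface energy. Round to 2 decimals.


gamma_S = 9.0 + 57.1 * cos(45)
= 49.38 mN/m

49.38


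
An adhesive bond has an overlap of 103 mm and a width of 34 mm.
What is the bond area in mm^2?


Bond area = overlap * width
= 103 * 34
= 3502 mm^2

3502


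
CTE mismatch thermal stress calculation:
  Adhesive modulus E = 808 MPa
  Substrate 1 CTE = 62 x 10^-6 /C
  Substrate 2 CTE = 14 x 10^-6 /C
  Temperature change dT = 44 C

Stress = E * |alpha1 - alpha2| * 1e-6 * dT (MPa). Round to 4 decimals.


delta_alpha = |62 - 14| = 48 x 10^-6/C
Stress = 808 * 48e-6 * 44
= 1.7065 MPa

1.7065


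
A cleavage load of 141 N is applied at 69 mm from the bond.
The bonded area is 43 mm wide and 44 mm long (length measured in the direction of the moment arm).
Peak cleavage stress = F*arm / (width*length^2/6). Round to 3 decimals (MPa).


Moment = 141 * 69 = 9729 N*mm
Section modulus = 43 * 1936 / 6 = 83248 / 6 mm^3
Stress = 9729 / (83248 / 6) = 58374 / 83248
= 0.701 MPa

0.701


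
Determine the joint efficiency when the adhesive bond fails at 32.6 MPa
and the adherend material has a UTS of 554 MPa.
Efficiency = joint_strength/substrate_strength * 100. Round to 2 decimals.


Joint efficiency = 32.6 / 554 * 100
= 5.88%

5.88


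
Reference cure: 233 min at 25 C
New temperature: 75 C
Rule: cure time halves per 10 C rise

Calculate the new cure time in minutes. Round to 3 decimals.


factor = 2^((75-25)/10) = 32.0000
t_new = 233 / 32.0000 = 7.281 min

7.281


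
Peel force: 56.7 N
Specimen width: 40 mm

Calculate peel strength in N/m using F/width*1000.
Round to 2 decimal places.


Peel strength = 56.7 / 40 * 1000 = 1417.50 N/m

1417.50


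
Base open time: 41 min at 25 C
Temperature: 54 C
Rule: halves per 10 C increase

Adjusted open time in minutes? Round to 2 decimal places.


Acceleration = 2^((54-25)/10) = 7.4643
Open time = 41 / 7.4643 = 5.49 min

5.49


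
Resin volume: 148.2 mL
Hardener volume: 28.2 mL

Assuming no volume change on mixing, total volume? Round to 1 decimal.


V_total = 148.2 + 28.2 = 176.4 mL

176.4


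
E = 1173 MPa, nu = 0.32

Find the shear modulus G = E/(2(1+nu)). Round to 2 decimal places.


G = 1173 / (2 * 1.32)
= 444.32 MPa

444.32


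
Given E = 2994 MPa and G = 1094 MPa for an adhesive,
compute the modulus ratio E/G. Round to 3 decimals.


E/G ratio = 2994 / 1094 = 2.737

2.737


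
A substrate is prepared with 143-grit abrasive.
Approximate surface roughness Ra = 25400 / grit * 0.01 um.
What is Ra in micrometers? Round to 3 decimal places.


Ra = 25400 / 143 * 0.01 = 1.776 um

1.776


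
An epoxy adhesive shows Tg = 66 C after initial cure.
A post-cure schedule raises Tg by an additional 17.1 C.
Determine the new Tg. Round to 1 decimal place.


New Tg = 66 + 17.1
= 83.1 C

83.1


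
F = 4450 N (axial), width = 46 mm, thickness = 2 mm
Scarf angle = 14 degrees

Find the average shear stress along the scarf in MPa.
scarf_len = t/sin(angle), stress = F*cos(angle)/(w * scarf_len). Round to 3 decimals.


scarf_len = 2/sin(14 deg) = 8.2671
cos(14 deg) = 0.970296
stress = 4450*0.970296/(46*8.2671) = 11.354 MPa

11.354


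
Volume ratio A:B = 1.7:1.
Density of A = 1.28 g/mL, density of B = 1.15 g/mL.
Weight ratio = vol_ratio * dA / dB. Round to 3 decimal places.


Wt ratio = 1.7 * 1.28 / 1.15
= 1.892

1.892


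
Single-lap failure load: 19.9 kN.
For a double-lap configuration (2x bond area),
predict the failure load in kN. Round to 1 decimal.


Failure load = 19.9 * 2 = 39.8 kN

39.8


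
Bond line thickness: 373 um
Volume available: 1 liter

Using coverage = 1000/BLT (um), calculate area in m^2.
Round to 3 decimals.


1 L = 1e6 mm^3, thickness = 373 um = 0.373 mm
Area = 1e6 / 0.373 mm^2 = (1e6 / 0.373) / 1e6 m^2 = 1000 / 373 m^2
= 2.681 m^2

2.681


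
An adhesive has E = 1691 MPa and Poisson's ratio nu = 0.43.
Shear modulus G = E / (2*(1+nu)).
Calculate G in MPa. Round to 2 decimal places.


G = 1691 / (2*(1+0.43))
= 1691 / 2.86
= 591.26 MPa

591.26


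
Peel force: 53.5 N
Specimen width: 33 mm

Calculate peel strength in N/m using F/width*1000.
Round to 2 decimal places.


Peel strength = 53.5 / 33 * 1000 = 1621.21 N/m

1621.21


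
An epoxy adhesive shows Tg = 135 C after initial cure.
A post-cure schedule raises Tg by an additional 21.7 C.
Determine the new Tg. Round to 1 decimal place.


New Tg = 135 + 21.7
= 156.7 C

156.7


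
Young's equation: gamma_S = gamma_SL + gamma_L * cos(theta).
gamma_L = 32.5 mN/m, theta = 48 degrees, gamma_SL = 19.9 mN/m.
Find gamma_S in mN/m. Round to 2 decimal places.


cos(48 deg) = 0.669131
gamma_S = 19.9 + 32.5 * 0.669131
= 41.65 mN/m

41.65


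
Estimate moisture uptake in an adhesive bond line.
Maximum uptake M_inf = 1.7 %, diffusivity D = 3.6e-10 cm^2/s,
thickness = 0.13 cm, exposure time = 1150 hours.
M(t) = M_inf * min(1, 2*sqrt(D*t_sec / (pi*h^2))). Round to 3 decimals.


Convert time: 1150 h = 4140000 s
ratio = min(1, 2*sqrt(3.6e-10*4140000/(pi*0.13^2)))
= 0.335091
M(t) = 1.7 * 0.335091 = 0.570%

0.570


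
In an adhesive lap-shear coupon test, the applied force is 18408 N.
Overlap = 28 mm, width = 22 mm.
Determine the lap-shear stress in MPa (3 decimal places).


stress = F / (overlap * width)
= 18408 / (28 * 22)
= 29.883 MPa

29.883


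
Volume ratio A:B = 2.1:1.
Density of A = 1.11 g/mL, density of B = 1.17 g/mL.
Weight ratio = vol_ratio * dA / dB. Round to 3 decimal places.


Wt ratio = 2.1 * 1.11 / 1.17
= 1.992

1.992


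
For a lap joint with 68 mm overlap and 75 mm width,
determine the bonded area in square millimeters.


Area = 68 * 75 = 5100 mm^2

5100


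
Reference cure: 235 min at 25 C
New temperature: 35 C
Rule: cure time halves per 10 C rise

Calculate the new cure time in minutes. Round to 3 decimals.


factor = 2^((35-25)/10) = 2.0000
t_new = 235 / 2.0000 = 117.500 min

117.500


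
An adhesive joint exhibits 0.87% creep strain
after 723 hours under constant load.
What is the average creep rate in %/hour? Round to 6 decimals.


Creep rate = strain / time
= 0.87 / 723
= 0.001203 %/h

0.001203


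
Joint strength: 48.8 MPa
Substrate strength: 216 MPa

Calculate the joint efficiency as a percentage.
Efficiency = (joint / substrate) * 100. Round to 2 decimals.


Efficiency = (48.8 / 216) * 100 = 22.59%

22.59


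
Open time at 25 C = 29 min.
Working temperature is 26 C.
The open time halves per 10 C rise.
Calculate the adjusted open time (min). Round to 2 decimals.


factor = 2^((26 - 25) / 10) = 1.0718
ot = 29 / 1.0718 = 27.06 min

27.06


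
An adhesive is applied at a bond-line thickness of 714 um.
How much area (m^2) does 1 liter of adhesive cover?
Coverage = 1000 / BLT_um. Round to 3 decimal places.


Coverage = 1000 / 714 = 1.401 m^2

1.401


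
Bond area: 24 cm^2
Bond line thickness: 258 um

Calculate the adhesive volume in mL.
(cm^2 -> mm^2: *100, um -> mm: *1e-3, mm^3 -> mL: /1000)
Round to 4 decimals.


V = 24*100 * 258*1e-3 / 1000
= 0.6192 mL

0.6192


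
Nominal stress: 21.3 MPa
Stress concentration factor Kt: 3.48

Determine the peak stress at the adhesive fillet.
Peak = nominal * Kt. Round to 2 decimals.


Peak stress = 21.3 * 3.48
= 74.12 MPa

74.12


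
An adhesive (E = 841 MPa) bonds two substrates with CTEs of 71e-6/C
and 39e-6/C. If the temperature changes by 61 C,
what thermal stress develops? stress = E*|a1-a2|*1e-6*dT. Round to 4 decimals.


Stress = 841 * |71 - 39| * 1e-6 * 61
= 1.6416 MPa

1.6416


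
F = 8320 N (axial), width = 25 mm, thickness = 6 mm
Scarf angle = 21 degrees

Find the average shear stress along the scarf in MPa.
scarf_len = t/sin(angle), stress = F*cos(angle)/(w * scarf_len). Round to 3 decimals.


scarf_len = 6/sin(21 deg) = 16.7426
cos(21 deg) = 0.933580
stress = 8320*0.933580/(25*16.7426) = 18.557 MPa

18.557


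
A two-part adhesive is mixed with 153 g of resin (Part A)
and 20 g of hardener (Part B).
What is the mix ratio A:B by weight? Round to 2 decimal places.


Mix ratio = mass_A / mass_B
= 153 / 20
= 7.65

7.65


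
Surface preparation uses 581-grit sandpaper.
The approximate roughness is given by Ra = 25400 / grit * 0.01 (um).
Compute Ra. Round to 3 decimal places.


Ra = 25400 / 581 * 0.01
= 254 / 581
= 0.437 um

0.437


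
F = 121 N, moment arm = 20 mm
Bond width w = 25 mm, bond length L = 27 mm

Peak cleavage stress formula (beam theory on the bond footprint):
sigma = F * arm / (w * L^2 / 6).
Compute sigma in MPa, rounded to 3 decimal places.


sigma = (121 * 20) / (25 * 729 / 6)
= 2420 * 6 / 18225
= 14520 / 18225
= 0.797 MPa

0.797


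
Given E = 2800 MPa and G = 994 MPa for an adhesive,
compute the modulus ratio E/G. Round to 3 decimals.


E/G ratio = 2800 / 994 = 2.817

2.817


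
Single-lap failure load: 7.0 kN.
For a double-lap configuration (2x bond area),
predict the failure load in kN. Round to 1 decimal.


Failure load = 7.0 * 2 = 14.0 kN

14.0


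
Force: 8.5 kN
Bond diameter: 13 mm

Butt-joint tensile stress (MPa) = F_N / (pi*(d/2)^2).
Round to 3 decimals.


F_N = 8.5 * 1000 = 8500.0 N
A = pi*(6.5)^2 = 132.7323 mm^2
stress = 8500.0 / 132.7323 = 64.039 MPa

64.039


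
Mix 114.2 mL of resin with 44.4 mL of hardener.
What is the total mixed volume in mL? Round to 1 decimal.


Total = 114.2 + 44.4 = 158.6 mL

158.6


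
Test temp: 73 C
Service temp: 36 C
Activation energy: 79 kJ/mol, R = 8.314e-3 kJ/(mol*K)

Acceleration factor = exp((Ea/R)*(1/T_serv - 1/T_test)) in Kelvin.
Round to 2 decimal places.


AF = exp((79/0.008314)*(1/309.15 - 1/346.15))
= 26.72

26.72


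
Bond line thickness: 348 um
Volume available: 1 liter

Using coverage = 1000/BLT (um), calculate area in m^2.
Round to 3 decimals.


1 L = 1e6 mm^3, thickness = 348 um = 0.348 mm
Area = 1e6 / 0.348 mm^2 = (1e6 / 0.348) / 1e6 m^2 = 1000 / 348 m^2
= 2.874 m^2

2.874


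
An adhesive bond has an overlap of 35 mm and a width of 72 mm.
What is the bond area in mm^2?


Bond area = overlap * width
= 35 * 72
= 2520 mm^2

2520


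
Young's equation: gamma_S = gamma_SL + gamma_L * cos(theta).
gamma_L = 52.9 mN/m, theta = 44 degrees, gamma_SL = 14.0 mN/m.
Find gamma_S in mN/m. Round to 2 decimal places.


cos(44 deg) = 0.719340
gamma_S = 14.0 + 52.9 * 0.719340
= 52.05 mN/m

52.05


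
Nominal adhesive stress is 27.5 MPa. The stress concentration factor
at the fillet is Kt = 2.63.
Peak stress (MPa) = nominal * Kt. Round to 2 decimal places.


Peak = 27.5 * 2.63 = 72.33 MPa

72.33


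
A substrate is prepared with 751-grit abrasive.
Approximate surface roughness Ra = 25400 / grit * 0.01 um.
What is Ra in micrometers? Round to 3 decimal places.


Ra = 25400 / 751 * 0.01 = 0.338 um

0.338


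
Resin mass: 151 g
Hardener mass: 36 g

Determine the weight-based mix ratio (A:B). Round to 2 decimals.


Ratio = 151 / 36 = 4.19

4.19


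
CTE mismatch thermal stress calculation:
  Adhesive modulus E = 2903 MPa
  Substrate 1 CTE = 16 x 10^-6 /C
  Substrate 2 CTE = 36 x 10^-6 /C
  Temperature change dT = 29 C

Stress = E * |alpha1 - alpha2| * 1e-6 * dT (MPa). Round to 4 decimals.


delta_alpha = |16 - 36| = 20 x 10^-6/C
Stress = 2903 * 20e-6 * 29
= 1.6837 MPa

1.6837


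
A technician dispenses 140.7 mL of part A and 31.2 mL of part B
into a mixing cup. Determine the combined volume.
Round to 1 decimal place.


Combined volume = 140.7 + 31.2
= 171.9 mL

171.9


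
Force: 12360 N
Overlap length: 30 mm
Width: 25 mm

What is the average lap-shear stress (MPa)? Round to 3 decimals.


Average shear stress = F / (overlap * width)
= 12360 / (30 * 25)
= 16.480 MPa

16.480


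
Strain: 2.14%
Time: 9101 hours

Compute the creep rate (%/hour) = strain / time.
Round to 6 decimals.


Creep rate = 2.14 / 9101
= 0.000235 %/h

0.000235


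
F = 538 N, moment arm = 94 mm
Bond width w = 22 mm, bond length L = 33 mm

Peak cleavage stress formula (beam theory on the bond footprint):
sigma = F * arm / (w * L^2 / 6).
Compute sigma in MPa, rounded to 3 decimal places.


sigma = (538 * 94) / (22 * 1089 / 6)
= 50572 * 6 / 23958
= 303432 / 23958
= 12.665 MPa

12.665


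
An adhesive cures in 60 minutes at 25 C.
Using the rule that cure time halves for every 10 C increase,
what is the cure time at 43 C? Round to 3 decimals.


Factor = 2^((43 - 25) / 10) = 3.4822
Cure time = 60 / 3.4822
= 17.230 minutes

17.230


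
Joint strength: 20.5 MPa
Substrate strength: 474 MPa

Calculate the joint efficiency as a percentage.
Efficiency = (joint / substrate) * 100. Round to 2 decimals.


Efficiency = (20.5 / 474) * 100 = 4.32%

4.32


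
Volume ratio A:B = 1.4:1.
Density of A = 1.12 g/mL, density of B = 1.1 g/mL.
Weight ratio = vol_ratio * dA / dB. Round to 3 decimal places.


Wt ratio = 1.4 * 1.12 / 1.1
= 1.425

1.425


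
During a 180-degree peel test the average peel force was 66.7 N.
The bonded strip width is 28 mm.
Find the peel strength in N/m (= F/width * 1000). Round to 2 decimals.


Peel strength = F/width * 1000
= 66.7 / 28 * 1000
= 2382.14 N/m

2382.14


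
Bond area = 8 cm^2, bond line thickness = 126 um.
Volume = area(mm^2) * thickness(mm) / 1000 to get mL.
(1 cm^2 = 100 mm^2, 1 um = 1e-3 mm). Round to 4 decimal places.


area_mm2 = 8 * 100 = 800
blt_mm = 126 * 1e-3 = 0.126
vol_mm3 = 800 * 0.126 = 100.8
vol_mL = 100.8 / 1000 = 0.1008 mL

0.1008


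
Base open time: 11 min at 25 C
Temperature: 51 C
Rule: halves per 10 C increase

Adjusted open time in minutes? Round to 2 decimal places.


Acceleration = 2^((51-25)/10) = 6.0629
Open time = 11 / 6.0629 = 1.81 min

1.81


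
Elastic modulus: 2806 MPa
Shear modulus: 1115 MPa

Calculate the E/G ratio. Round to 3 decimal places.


E / G = 2806 / 1115 = 2.517

2.517


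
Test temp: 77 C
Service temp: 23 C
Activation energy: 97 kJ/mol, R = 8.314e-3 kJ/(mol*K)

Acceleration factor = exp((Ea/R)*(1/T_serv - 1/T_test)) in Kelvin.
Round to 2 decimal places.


AF = exp((97/0.008314)*(1/296.15 - 1/350.15))
= 435.11

435.11


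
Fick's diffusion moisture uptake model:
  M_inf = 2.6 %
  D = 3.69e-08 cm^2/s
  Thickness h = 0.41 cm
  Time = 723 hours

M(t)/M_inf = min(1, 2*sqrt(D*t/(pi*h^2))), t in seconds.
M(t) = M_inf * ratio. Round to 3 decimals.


t_sec = 723 * 3600 = 2602800
ratio = 2*sqrt(3.69e-08*2602800/(pi*0.41^2))
= min(1, 0.852913)
= 0.852913
M(t) = 2.6 * 0.852913 = 2.218 %

2.218


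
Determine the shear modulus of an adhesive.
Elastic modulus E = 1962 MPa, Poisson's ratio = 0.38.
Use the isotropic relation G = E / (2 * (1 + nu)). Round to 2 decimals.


G = 1962 / (2*(1+0.38)) = 1962 / 2.76
= 710.87 MPa

710.87


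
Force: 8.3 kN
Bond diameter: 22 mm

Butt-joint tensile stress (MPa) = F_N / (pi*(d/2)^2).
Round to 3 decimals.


F_N = 8.3 * 1000 = 8300.0 N
A = pi*(11.0)^2 = 380.1327 mm^2
stress = 8300.0 / 380.1327 = 21.834 MPa

21.834


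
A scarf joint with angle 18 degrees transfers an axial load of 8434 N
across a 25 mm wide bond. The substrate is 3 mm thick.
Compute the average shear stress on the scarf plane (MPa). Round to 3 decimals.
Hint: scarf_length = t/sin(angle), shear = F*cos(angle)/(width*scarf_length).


scarf_length = 3 / sin(18 deg) = 9.7082 mm
cos(18 deg) = 0.951057
shear stress = 8434 * 0.951057 / (25 * 9.7082)
= 33.049 MPa

33.049


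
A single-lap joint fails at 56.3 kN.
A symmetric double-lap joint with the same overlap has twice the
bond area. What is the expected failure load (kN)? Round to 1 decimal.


Double-lap load = 2 * 56.3 = 112.6 kN

112.6
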